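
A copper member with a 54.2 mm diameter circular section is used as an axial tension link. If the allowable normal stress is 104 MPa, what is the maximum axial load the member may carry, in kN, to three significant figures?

240 kN

A = 2307 mm².
P_max = σ_allow · A = 104 · 2307 = 240000 N = 240 kN.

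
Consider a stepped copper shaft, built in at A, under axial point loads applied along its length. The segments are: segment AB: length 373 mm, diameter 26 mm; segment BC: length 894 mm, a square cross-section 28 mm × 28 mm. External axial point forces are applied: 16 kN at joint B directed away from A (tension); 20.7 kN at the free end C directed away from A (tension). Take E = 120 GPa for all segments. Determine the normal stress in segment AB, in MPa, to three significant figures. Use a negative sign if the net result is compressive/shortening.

69.1 MPa

Internal axial forces (sectioning from the free end, tension +): N_BC = 20.7 kN, N_AB = 36.7 kN.
A_AB = 530.9 mm².
σ_AB = N_AB/A_AB = 36700/530.9 = 69.12 MPa.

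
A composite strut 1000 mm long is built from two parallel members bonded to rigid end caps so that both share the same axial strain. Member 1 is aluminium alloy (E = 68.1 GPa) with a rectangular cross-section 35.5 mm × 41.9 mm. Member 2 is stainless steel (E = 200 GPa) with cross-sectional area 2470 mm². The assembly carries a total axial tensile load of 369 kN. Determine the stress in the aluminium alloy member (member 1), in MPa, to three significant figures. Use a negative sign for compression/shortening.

42.2 MPa

A_1 = 1487 mm².
Equal strain + equilibrium ⇒ each member carries load in proportion to AE: A₁E₁ = 101300000 N, A₂E₂ = 494000000 N, ΣAE = 595300000 N.
σ₁ = P·E₁/ΣAE = 369000·68100/595300000 = 42.21 MPa.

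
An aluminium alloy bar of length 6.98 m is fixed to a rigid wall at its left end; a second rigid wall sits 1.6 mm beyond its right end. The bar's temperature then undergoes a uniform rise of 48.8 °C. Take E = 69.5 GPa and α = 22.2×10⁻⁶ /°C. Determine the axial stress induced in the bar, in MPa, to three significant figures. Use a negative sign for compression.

-59.4 MPa

Free thermal expansion αLΔT = 22.2e-6 · 6980 · 48.8 = 7.562 mm.
The walls engage after the gap closes; constrained expansion = 7.562 − 1.6 = 5.962 mm.
The walls impose strain ε = −(5.962)/6980 = -8.5413e-04; σ = Eε = 69500 · -8.5413e-04 = -59.36 MPa.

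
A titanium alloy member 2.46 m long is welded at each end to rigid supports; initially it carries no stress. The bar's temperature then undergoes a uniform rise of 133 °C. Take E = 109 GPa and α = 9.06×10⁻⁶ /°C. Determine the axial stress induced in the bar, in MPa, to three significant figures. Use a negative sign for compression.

-131 MPa

Free thermal expansion αLΔT = 9.06e-6 · 2460 · 133 = 2.964 mm.
The walls impose strain ε = −(2.964)/2460 = -1.2050e-03; σ = Eε = 109000 · -1.2050e-03 = -131.3 MPa.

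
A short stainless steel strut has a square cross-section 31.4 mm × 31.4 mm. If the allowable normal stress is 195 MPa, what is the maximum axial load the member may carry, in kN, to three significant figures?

A = 986 mm².
P_max = σ_allow · A = 195 · 986 = 192300 N = 192.3 kN.

192 kN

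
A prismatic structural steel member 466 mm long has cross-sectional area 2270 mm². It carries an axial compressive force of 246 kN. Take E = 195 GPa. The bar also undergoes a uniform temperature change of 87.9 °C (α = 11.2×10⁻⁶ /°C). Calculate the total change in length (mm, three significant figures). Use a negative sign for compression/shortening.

0.200 mm

δ_mech = NL/(AE) = -246000·466/(2270·195000) = -0.259 mm.
δ_thermal = αLΔT = 11.2e-6·466·87.9 = 0.4588 mm.
δ = δ_mech + δ_thermal = 0.1998 mm.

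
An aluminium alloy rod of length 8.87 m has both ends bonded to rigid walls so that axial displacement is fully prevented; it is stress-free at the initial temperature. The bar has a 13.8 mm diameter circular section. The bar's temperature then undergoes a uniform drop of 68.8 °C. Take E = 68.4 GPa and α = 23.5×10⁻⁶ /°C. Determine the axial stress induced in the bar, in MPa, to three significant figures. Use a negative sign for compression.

111 MPa

Free thermal expansion αLΔT = 23.5e-6 · 8870 · -68.8 = -14.34 mm.
The walls impose strain ε = −(-14.34)/8870 = 1.6168e-03; σ = Eε = 68400 · 1.6168e-03 = 110.6 MPa.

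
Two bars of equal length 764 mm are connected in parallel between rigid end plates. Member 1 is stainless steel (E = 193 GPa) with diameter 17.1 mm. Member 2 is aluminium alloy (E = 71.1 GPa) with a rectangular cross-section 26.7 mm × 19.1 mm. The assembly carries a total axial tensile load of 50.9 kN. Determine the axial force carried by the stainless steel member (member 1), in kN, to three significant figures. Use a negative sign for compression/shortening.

28.0 kN

A_1 = 229.7 mm².
A_2 = 510 mm².
Equal strain + equilibrium ⇒ each member carries load in proportion to AE: A₁E₁ = 44320000 N, A₂E₂ = 36260000 N, ΣAE = 80580000 N.
F₁ = P·A₁E₁/ΣAE = 50900·44320000/80580000 = 28000 N.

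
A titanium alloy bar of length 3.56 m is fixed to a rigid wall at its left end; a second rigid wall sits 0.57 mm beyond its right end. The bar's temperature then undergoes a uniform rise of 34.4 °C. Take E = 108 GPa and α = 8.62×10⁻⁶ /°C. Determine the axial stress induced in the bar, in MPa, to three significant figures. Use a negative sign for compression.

Free thermal expansion αLΔT = 8.62e-6 · 3560 · 34.4 = 1.056 mm.
The walls engage after the gap closes; constrained expansion = 1.056 − 0.57 = 0.4856 mm.
The walls impose strain ε = −(0.4856)/3560 = -1.3642e-04; σ = Eε = 108000 · -1.3642e-04 = -14.73 MPa.

-14.7 MPa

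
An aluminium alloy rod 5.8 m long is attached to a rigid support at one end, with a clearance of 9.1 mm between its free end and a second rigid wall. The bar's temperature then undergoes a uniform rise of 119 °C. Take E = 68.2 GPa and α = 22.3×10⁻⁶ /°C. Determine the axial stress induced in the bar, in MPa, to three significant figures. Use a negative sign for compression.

Free thermal expansion αLΔT = 22.3e-6 · 5800 · 119 = 15.39 mm.
The walls engage after the gap closes; constrained expansion = 15.39 − 9.1 = 6.291 mm.
The walls impose strain ε = −(6.291)/5800 = -1.0847e-03; σ = Eε = 68200 · -1.0847e-03 = -73.98 MPa.

-74.0 MPa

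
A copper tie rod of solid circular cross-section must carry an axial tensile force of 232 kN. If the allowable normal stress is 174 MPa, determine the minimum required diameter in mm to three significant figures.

41.2 mm

Required area A ≥ P/σ_allow = 232000/174 = 1333 mm².
For a solid circular section, d ≥ √(4A/π) = 41.2 mm.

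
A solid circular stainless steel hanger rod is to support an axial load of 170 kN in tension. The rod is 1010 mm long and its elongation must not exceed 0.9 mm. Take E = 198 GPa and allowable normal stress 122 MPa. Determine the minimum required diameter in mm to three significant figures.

Required area A ≥ P/σ_allow = 170000/122 = 1393 mm².
For a solid circular section, d ≥ √(4A/π) = 42.12 mm.
Elongation limit: A ≥ PL/(Eδ_allow) = 170000·1010/(198000·0.9) = 963.5 mm² ⇒ d ≥ 35.03 mm.
The stress limit governs.

42.1 mm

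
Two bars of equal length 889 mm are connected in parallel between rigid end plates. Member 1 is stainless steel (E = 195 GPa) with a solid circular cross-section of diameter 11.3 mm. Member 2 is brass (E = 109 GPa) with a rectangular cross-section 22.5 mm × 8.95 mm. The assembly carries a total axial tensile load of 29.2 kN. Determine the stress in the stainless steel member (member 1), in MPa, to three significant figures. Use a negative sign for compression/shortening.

A_1 = 100.3 mm².
A_2 = 201.4 mm².
Equal strain + equilibrium ⇒ each member carries load in proportion to AE: A₁E₁ = 19560000 N, A₂E₂ = 21950000 N, ΣAE = 41510000 N.
σ₁ = P·E₁/ΣAE = 29200·195000/41510000 = 137.2 MPa.

137 MPa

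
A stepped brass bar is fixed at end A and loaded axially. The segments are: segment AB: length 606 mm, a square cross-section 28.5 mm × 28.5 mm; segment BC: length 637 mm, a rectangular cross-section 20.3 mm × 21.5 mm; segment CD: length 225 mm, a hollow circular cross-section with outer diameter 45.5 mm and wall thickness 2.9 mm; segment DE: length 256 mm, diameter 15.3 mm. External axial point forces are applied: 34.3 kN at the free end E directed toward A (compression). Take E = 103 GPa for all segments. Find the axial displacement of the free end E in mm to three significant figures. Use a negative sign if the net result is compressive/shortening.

-1.39 mm

Internal axial forces (sectioning from the free end, tension +): N_DE = -34.3 kN, N_CD = -34.3 kN, N_BC = -34.3 kN, N_AB = -34.3 kN.
A_AB = 812.2 mm².
A_BC = 436.4 mm².
A_CD = 388.1 mm².
A_DE = 183.9 mm².
δ_AB = -34300·606/(812.2·103000) = -0.2485 mm
δ_BC = -34300·637/(436.4·103000) = -0.486 mm
δ_CD = -34300·225/(388.1·103000) = -0.1931 mm
δ_DE = -34300·256/(183.9·103000) = -0.4637 mm
δ = Σδ_i = -1.391 mm.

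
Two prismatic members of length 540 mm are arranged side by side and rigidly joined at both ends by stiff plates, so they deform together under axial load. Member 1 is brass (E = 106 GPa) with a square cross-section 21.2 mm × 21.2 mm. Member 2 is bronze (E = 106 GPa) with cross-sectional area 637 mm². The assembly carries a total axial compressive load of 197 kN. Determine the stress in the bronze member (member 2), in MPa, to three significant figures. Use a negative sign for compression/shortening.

A_1 = 449.4 mm².
Equal strain + equilibrium ⇒ each member carries load in proportion to AE: A₁E₁ = 47640000 N, A₂E₂ = 67520000 N, ΣAE = 115200000 N.
σ₂ = P·E₂/ΣAE = -197000·106000/115200000 = -181.3 MPa.

-181 MPa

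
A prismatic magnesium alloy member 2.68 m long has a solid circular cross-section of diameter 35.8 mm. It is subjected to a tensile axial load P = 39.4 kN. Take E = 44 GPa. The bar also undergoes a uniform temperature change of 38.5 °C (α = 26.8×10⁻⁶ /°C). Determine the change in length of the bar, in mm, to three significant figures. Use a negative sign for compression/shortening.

5.15 mm

A = 1007 mm².
δ_mech = NL/(AE) = 39400·2680/(1007·44000) = 2.384 mm.
δ_thermal = αLΔT = 26.8e-6·2680·38.5 = 2.765 mm.
δ = δ_mech + δ_thermal = 5.149 mm.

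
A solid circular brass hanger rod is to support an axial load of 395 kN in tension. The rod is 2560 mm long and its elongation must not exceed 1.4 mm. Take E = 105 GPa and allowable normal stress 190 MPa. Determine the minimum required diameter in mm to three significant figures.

93.6 mm

Required area A ≥ P/σ_allow = 395000/190 = 2079 mm².
For a solid circular section, d ≥ √(4A/π) = 51.45 mm.
Elongation limit: A ≥ PL/(Eδ_allow) = 395000·2560/(105000·1.4) = 6879 mm² ⇒ d ≥ 93.59 mm.
The elongation limit governs.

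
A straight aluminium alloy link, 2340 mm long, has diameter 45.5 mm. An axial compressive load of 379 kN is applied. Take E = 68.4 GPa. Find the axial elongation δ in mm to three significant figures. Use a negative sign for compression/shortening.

-7.97 mm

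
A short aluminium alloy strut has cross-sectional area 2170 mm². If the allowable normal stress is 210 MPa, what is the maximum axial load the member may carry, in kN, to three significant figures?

456 kN

P_max = σ_allow · A = 210 · 2170 = 455700 N = 455.7 kN.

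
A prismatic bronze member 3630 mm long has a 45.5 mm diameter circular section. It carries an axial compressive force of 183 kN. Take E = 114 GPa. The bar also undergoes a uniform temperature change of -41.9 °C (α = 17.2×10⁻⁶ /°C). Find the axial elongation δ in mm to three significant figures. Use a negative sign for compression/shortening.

A = 1626 mm².
δ_mech = NL/(AE) = -183000·3630/(1626·114000) = -3.584 mm.
δ_thermal = αLΔT = 17.2e-6·3630·-41.9 = -2.616 mm.
δ = δ_mech + δ_thermal = -6.2 mm.

-6.20 mm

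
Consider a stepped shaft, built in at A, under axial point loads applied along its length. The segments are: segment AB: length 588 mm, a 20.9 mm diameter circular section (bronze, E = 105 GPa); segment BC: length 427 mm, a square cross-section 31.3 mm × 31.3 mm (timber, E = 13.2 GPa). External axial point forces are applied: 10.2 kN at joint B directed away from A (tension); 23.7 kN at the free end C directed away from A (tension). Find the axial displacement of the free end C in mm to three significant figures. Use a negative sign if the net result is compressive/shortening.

Internal axial forces (sectioning from the free end, tension +): N_BC = 23.7 kN, N_AB = 33.9 kN.
A_AB = 343.1 mm².
A_BC = 979.7 mm².
δ_AB = 33900·588/(343.1·105000) = 0.5534 mm
δ_BC = 23700·427/(979.7·13200) = 0.7826 mm
δ = Σδ_i = 1.336 mm.

1.34 mm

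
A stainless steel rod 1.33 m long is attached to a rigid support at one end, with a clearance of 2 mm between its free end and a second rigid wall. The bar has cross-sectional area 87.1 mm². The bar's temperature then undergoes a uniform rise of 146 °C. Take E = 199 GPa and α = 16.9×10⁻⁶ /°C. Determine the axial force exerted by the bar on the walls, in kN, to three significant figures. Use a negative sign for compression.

Free thermal expansion αLΔT = 16.9e-6 · 1330 · 146 = 3.282 mm.
The walls engage after the gap closes; constrained expansion = 3.282 − 2 = 1.282 mm.
The walls impose strain ε = −(1.282)/1330 = -9.6364e-04; σ = Eε = 199000 · -9.6364e-04 = -191.8 MPa.
Wall reaction R = σ·A = -191.8·87.1 = -16700 N = -16.7 kN.

-16.7 kN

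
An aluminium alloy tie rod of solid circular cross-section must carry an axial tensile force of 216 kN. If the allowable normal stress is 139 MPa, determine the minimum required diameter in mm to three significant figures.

44.5 mm

Required area A ≥ P/σ_allow = 216000/139 = 1554 mm².
For a solid circular section, d ≥ √(4A/π) = 44.48 mm.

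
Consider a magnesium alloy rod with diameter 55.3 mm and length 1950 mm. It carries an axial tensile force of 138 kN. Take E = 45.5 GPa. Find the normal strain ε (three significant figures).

A = 2402 mm².
σ = N/A = 57.46 MPa; ε = σ/E = 57.46/45500 = 1.263e-03.

0.00126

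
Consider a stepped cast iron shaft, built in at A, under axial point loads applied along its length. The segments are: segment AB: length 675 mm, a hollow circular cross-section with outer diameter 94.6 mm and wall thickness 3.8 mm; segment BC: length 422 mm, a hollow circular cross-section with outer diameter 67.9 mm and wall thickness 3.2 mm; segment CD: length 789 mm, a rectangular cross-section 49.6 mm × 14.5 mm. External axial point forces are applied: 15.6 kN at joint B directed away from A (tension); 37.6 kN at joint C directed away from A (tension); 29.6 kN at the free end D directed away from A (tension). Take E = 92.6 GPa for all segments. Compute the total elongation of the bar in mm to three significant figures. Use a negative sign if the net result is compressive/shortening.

1.38 mm

Internal axial forces (sectioning from the free end, tension +): N_CD = 29.6 kN, N_BC = 67.2 kN, N_AB = 82.8 kN.
A_AB = 1084 mm².
A_BC = 650.4 mm².
A_CD = 719.2 mm².
δ_AB = 82800·675/(1084·92600) = 0.5568 mm
δ_BC = 67200·422/(650.4·92600) = 0.4708 mm
δ_CD = 29600·789/(719.2·92600) = 0.3507 mm
δ = Σδ_i = 1.378 mm.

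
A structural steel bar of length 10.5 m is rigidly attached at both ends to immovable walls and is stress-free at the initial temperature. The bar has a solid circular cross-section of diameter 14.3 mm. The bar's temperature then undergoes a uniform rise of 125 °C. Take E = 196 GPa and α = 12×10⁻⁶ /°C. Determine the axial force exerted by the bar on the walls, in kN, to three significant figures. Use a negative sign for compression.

-47.2 kN

Free thermal expansion αLΔT = 12e-6 · 10500 · 125 = 15.75 mm.
The walls impose strain ε = −(15.75)/10500 = -1.5000e-03; σ = Eε = 196000 · -1.5000e-03 = -294 MPa.
Wall reaction R = σ·A = -294·160.6 = -47220 N = -47.22 kN.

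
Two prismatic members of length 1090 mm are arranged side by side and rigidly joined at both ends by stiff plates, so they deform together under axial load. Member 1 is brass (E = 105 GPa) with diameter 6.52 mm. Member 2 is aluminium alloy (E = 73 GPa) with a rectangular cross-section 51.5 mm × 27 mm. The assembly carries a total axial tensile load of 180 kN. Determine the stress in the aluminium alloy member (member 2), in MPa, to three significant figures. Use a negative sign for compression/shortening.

A_1 = 33.39 mm².
A_2 = 1390 mm².
Equal strain + equilibrium ⇒ each member carries load in proportion to AE: A₁E₁ = 3506000 N, A₂E₂ = 101500000 N, ΣAE = 105000000 N.
σ₂ = P·E₂/ΣAE = 180000·73000/105000000 = 125.1 MPa.

125 MPa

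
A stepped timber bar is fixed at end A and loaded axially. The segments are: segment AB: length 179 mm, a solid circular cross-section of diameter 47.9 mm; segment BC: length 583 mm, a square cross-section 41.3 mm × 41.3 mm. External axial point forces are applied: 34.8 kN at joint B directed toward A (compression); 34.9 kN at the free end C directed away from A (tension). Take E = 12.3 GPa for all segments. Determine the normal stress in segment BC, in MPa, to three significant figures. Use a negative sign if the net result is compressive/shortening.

20.5 MPa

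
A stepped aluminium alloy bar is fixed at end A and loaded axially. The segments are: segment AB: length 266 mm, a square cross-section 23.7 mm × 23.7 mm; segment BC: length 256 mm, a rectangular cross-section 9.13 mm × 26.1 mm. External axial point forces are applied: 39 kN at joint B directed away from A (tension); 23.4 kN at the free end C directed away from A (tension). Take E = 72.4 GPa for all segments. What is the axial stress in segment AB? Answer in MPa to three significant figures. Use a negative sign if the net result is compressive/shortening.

Internal axial forces (sectioning from the free end, tension +): N_BC = 23.4 kN, N_AB = 62.4 kN.
A_AB = 561.7 mm².
σ_AB = N_AB/A_AB = 62400/561.7 = 111.1 MPa.

111 MPa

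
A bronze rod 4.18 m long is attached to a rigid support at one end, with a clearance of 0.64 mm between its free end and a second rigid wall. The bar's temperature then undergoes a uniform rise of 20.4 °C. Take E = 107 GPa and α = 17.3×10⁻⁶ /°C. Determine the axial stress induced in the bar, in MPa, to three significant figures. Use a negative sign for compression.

Free thermal expansion αLΔT = 17.3e-6 · 4180 · 20.4 = 1.475 mm.
The walls engage after the gap closes; constrained expansion = 1.475 − 0.64 = 0.8352 mm.
The walls impose strain ε = −(0.8352)/4180 = -1.9981e-04; σ = Eε = 107000 · -1.9981e-04 = -21.38 MPa.

-21.4 MPa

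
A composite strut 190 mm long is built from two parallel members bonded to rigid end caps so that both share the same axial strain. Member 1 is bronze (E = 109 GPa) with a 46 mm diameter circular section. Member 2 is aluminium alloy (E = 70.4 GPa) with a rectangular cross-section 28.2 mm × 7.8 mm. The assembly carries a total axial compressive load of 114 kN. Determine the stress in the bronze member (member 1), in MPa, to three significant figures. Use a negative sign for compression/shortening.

-63.2 MPa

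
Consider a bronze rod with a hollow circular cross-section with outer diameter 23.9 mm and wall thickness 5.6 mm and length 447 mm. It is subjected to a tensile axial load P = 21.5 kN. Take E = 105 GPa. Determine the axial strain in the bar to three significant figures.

A = 322 mm².
σ = N/A = 66.78 MPa; ε = σ/E = 66.78/105000 = 6.360e-04.

6.36e-04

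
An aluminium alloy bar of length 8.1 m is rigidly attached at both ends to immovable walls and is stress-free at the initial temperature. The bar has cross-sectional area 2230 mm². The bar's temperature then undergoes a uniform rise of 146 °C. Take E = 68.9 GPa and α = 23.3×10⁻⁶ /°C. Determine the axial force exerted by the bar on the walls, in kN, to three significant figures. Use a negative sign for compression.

Free thermal expansion αLΔT = 23.3e-6 · 8100 · 146 = 27.55 mm.
The walls impose strain ε = −(27.55)/8100 = -3.4018e-03; σ = Eε = 68900 · -3.4018e-03 = -234.4 MPa.
Wall reaction R = σ·A = -234.4·2230 = -522700 N = -522.7 kN.

-523 kN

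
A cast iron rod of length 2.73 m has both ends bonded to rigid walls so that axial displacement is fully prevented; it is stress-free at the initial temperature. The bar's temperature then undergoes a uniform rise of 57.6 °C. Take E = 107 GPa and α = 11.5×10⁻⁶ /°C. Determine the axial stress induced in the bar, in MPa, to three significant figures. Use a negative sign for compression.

Free thermal expansion αLΔT = 11.5e-6 · 2730 · 57.6 = 1.808 mm.
The walls impose strain ε = −(1.808)/2730 = -6.6240e-04; σ = Eε = 107000 · -6.6240e-04 = -70.88 MPa.

-70.9 MPa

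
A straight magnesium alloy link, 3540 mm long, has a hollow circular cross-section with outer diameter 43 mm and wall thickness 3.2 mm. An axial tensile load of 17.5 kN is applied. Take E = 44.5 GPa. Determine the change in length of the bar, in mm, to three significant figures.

3.48 mm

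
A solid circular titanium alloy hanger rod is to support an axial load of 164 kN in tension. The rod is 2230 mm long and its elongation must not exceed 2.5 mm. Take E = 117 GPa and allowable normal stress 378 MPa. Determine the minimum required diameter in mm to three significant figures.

Required area A ≥ P/σ_allow = 164000/378 = 433.9 mm².
For a solid circular section, d ≥ √(4A/π) = 23.5 mm.
Elongation limit: A ≥ PL/(Eδ_allow) = 164000·2230/(117000·2.5) = 1250 mm² ⇒ d ≥ 39.9 mm.
The elongation limit governs.

39.9 mm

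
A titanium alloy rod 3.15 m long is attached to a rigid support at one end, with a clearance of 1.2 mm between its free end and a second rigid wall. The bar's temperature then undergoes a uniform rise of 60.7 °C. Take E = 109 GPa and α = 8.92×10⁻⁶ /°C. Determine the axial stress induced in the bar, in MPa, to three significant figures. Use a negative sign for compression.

Free thermal expansion αLΔT = 8.92e-6 · 3150 · 60.7 = 1.706 mm.
The walls engage after the gap closes; constrained expansion = 1.706 − 1.2 = 0.5055 mm.
The walls impose strain ε = −(0.5055)/3150 = -1.6049e-04; σ = Eε = 109000 · -1.6049e-04 = -17.49 MPa.

-17.5 MPa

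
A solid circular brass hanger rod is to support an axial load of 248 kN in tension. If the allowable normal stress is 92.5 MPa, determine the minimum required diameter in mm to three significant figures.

Required area A ≥ P/σ_allow = 248000/92.5 = 2681 mm².
For a solid circular section, d ≥ √(4A/π) = 58.43 mm.

58.4 mm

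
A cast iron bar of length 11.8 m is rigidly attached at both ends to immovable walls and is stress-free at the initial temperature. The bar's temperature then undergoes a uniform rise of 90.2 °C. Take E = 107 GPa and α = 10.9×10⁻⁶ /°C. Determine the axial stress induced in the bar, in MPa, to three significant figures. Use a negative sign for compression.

-105 MPa

Free thermal expansion αLΔT = 10.9e-6 · 11800 · 90.2 = 11.6 mm.
The walls impose strain ε = −(11.6)/11800 = -9.8318e-04; σ = Eε = 107000 · -9.8318e-04 = -105.2 MPa.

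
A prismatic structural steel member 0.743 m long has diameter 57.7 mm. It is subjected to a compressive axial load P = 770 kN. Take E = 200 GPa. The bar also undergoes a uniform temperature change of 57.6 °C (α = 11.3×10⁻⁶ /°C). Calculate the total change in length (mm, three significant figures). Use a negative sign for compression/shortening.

A = 2615 mm².
δ_mech = NL/(AE) = -770000·743/(2615·200000) = -1.094 mm.
δ_thermal = αLΔT = 11.3e-6·743·57.6 = 0.4836 mm.
δ = δ_mech + δ_thermal = -0.6104 mm.

-0.610 mm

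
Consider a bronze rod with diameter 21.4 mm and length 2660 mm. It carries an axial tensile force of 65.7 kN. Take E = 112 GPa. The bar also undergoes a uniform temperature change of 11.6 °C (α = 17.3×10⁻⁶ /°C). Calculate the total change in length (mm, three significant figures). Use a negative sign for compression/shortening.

4.87 mm

A = 359.7 mm².
δ_mech = NL/(AE) = 65700·2660/(359.7·112000) = 4.338 mm.
δ_thermal = αLΔT = 17.3e-6·2660·11.6 = 0.5338 mm.
δ = δ_mech + δ_thermal = 4.872 mm.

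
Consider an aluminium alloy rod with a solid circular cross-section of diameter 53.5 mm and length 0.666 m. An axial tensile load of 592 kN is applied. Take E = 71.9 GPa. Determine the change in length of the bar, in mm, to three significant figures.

A = 2248 mm².
δ_mech = NL/(AE) = 592000·666/(2248·71900) = 2.439 mm.

2.44 mm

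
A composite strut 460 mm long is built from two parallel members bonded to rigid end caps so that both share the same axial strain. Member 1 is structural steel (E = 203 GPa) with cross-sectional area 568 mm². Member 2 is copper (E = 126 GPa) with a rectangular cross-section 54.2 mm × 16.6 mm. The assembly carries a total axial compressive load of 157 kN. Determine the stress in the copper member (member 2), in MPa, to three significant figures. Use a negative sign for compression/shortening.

-86.5 MPa

A_2 = 899.7 mm².
Equal strain + equilibrium ⇒ each member carries load in proportion to AE: A₁E₁ = 115300000 N, A₂E₂ = 113400000 N, ΣAE = 228700000 N.
σ₂ = P·E₂/ΣAE = -157000·126000/228700000 = -86.51 MPa.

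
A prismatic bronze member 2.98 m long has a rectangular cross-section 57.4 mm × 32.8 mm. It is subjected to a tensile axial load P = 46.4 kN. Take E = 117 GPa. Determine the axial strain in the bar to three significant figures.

A = 1883 mm².
σ = N/A = 24.65 MPa; ε = σ/E = 24.65/117000 = 2.106e-04.

2.11e-04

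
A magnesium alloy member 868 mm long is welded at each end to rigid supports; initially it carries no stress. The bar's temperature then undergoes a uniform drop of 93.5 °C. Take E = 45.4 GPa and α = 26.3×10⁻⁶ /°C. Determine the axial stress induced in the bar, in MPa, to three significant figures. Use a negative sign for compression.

112 MPa

Free thermal expansion αLΔT = 26.3e-6 · 868 · -93.5 = -2.134 mm.
The walls impose strain ε = −(-2.134)/868 = 2.4590e-03; σ = Eε = 45400 · 2.4590e-03 = 111.6 MPa.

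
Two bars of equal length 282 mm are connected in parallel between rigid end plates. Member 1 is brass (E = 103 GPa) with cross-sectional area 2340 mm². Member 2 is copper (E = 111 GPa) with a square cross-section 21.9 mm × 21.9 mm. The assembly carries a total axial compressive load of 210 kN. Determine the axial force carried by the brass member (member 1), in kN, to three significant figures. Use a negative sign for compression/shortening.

-172 kN

A_2 = 479.6 mm².
Equal strain + equilibrium ⇒ each member carries load in proportion to AE: A₁E₁ = 241000000 N, A₂E₂ = 53240000 N, ΣAE = 294300000 N.
F₁ = P·A₁E₁/ΣAE = -210000·241000000/294300000 = -172000 N.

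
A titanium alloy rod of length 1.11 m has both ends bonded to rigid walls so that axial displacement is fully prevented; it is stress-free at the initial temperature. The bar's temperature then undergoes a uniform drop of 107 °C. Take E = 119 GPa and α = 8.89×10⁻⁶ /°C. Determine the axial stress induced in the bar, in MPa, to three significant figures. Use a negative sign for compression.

Free thermal expansion αLΔT = 8.89e-6 · 1110 · -107 = -1.056 mm.
The walls impose strain ε = −(-1.056)/1110 = 9.5123e-04; σ = Eε = 119000 · 9.5123e-04 = 113.2 MPa.

113 MPa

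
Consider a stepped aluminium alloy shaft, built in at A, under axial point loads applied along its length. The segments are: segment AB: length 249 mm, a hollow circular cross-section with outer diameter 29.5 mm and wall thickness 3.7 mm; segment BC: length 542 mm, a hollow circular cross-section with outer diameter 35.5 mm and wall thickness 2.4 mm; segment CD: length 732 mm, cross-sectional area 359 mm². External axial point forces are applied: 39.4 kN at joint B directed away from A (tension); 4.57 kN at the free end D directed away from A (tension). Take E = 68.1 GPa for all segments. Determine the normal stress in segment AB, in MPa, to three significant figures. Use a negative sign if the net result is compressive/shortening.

Internal axial forces (sectioning from the free end, tension +): N_CD = 4.57 kN, N_BC = 4.57 kN, N_AB = 43.97 kN.
A_AB = 299.9 mm².
σ_AB = N_AB/A_AB = 43970/299.9 = 146.6 MPa.

147 MPa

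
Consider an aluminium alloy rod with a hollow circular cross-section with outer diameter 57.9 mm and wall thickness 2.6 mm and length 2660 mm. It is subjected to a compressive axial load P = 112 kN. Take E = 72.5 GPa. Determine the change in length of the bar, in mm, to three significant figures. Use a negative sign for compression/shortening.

A = 451.7 mm².
δ_mech = NL/(AE) = -112000·2660/(451.7·72500) = -9.097 mm.

-9.10 mm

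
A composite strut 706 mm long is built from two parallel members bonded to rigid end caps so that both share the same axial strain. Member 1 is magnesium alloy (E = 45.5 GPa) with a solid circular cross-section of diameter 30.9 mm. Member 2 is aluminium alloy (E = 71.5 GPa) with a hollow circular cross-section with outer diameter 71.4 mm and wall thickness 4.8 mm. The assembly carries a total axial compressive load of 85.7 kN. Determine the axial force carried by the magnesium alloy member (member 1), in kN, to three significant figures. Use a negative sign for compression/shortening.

-27.6 kN

A_1 = 749.9 mm².
A_2 = 1004 mm².
Equal strain + equilibrium ⇒ each member carries load in proportion to AE: A₁E₁ = 34120000 N, A₂E₂ = 71810000 N, ΣAE = 105900000 N.
F₁ = P·A₁E₁/ΣAE = -85700·34120000/105900000 = -27600 N.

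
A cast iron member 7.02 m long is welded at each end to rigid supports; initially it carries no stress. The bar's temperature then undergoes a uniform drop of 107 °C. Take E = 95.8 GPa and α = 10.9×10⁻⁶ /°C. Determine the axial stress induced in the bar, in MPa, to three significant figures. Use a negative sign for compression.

Free thermal expansion αLΔT = 10.9e-6 · 7020 · -107 = -8.187 mm.
The walls impose strain ε = −(-8.187)/7020 = 1.1663e-03; σ = Eε = 95800 · 1.1663e-03 = 111.7 MPa.

112 MPa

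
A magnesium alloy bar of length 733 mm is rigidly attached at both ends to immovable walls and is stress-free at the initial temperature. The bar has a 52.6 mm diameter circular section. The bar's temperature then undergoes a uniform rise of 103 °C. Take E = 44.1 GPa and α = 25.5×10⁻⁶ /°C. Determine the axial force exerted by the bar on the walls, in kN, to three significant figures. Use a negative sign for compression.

-252 kN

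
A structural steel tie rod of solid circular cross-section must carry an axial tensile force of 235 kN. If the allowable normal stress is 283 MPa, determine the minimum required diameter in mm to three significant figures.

Required area A ≥ P/σ_allow = 235000/283 = 830.4 mm².
For a solid circular section, d ≥ √(4A/π) = 32.52 mm.

32.5 mm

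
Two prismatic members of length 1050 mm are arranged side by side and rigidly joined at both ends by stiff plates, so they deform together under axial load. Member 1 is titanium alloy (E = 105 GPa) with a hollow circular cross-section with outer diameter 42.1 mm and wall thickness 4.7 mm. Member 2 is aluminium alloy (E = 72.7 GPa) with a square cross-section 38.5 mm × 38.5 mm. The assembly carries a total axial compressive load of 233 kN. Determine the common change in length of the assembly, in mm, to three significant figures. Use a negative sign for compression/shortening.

-1.48 mm

A_1 = 552.2 mm².
A_2 = 1482 mm².
Equal strain + equilibrium ⇒ each member carries load in proportion to AE: A₁E₁ = 57980000 N, A₂E₂ = 107800000 N, ΣAE = 165700000 N.
δ = PL/ΣAE = -233000·1050/165700000 = -1.476 mm.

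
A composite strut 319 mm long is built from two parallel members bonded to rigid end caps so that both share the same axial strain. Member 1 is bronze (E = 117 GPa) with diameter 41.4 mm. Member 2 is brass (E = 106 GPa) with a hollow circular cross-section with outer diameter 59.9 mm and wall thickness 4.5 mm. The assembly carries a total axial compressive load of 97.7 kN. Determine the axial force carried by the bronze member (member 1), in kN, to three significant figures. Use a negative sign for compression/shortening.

-64.0 kN

A_1 = 1346 mm².
A_2 = 783.2 mm².
Equal strain + equilibrium ⇒ each member carries load in proportion to AE: A₁E₁ = 157500000 N, A₂E₂ = 83020000 N, ΣAE = 240500000 N.
F₁ = P·A₁E₁/ΣAE = -97700·157500000/240500000 = -63980 N.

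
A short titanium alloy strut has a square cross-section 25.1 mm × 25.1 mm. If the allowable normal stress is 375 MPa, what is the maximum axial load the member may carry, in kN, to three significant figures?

236 kN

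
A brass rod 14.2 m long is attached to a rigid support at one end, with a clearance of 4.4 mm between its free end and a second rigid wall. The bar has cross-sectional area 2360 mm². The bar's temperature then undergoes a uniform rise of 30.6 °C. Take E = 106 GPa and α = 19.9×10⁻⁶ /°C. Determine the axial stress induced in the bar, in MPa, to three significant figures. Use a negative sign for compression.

Free thermal expansion αLΔT = 19.9e-6 · 14200 · 30.6 = 8.647 mm.
The walls engage after the gap closes; constrained expansion = 8.647 − 4.4 = 4.247 mm.
The walls impose strain ε = −(4.247)/14200 = -2.9908e-04; σ = Eε = 106000 · -2.9908e-04 = -31.7 MPa.

-31.7 MPa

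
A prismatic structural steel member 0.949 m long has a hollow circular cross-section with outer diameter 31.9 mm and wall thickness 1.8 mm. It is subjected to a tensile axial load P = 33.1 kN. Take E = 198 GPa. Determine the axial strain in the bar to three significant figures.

9.82e-04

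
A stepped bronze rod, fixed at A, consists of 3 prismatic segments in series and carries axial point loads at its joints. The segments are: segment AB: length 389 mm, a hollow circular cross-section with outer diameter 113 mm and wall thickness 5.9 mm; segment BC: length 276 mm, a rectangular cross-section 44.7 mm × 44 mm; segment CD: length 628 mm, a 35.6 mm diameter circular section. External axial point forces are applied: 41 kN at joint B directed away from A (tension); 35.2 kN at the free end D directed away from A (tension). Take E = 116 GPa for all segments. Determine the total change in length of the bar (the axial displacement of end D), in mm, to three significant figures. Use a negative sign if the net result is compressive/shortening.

0.363 mm

Internal axial forces (sectioning from the free end, tension +): N_CD = 35.2 kN, N_BC = 35.2 kN, N_AB = 76.2 kN.
A_AB = 1985 mm².
A_BC = 1967 mm².
A_CD = 995.4 mm².
δ_AB = 76200·389/(1985·116000) = 0.1287 mm
δ_BC = 35200·276/(1967·116000) = 0.04258 mm
δ_CD = 35200·628/(995.4·116000) = 0.1914 mm
δ = Σδ_i = 0.3628 mm.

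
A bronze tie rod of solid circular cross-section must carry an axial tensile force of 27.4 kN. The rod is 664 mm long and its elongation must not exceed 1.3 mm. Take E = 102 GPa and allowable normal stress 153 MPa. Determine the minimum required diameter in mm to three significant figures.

15.1 mm

Required area A ≥ P/σ_allow = 27400/153 = 179.1 mm².
For a solid circular section, d ≥ √(4A/π) = 15.1 mm.
Elongation limit: A ≥ PL/(Eδ_allow) = 27400·664/(102000·1.3) = 137.2 mm² ⇒ d ≥ 13.22 mm.
The stress limit governs.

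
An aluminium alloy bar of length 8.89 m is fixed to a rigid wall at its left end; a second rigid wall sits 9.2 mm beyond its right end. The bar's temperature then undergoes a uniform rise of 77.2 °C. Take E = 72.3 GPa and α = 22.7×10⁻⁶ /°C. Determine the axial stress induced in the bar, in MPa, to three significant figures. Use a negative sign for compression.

-51.9 MPa

Free thermal expansion αLΔT = 22.7e-6 · 8890 · 77.2 = 15.58 mm.
The walls engage after the gap closes; constrained expansion = 15.58 − 9.2 = 6.379 mm.
The walls impose strain ε = −(6.379)/8890 = -7.1757e-04; σ = Eε = 72300 · -7.1757e-04 = -51.88 MPa.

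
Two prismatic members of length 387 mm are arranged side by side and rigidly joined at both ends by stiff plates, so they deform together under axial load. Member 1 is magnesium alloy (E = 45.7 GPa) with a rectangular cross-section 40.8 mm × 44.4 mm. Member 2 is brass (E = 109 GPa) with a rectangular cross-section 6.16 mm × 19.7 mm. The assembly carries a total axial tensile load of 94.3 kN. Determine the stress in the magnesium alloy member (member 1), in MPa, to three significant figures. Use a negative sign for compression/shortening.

44.9 MPa

A_1 = 1812 mm².
A_2 = 121.4 mm².
Equal strain + equilibrium ⇒ each member carries load in proportion to AE: A₁E₁ = 82790000 N, A₂E₂ = 13230000 N, ΣAE = 96010000 N.
σ₁ = P·E₁/ΣAE = 94300·45700/96010000 = 44.88 MPa.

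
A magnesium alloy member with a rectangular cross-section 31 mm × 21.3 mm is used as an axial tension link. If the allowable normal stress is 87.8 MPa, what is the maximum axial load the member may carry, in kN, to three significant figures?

A = 660.3 mm².
P_max = σ_allow · A = 87.8 · 660.3 = 57970 N = 57.97 kN.

58.0 kN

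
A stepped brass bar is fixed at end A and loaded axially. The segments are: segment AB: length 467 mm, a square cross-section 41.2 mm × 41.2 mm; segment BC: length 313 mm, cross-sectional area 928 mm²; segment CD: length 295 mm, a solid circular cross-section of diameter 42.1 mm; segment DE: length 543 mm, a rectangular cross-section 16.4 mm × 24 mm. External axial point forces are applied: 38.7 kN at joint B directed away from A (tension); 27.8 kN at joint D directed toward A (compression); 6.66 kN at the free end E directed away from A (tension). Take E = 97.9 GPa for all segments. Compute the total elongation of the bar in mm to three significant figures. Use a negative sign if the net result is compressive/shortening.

Internal axial forces (sectioning from the free end, tension +): N_DE = 6.66 kN, N_CD = -21.14 kN, N_BC = -21.14 kN, N_AB = 17.56 kN.
A_AB = 1697 mm².
A_CD = 1392 mm².
A_DE = 393.6 mm².
δ_AB = 17560·467/(1697·97900) = 0.04935 mm
δ_BC = -21140·313/(928·97900) = -0.07283 mm
δ_CD = -21140·295/(1392·97900) = -0.04576 mm
δ_DE = 6660·543/(393.6·97900) = 0.09385 mm
δ = Σδ_i = 0.02461 mm.

0.0246 mm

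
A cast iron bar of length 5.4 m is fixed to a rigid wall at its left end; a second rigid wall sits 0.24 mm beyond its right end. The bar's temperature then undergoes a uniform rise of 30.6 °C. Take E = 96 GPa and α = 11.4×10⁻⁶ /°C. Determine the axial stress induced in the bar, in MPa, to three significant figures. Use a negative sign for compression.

Free thermal expansion αLΔT = 11.4e-6 · 5400 · 30.6 = 1.884 mm.
The walls engage after the gap closes; constrained expansion = 1.884 − 0.24 = 1.644 mm.
The walls impose strain ε = −(1.644)/5400 = -3.0440e-04; σ = Eε = 96000 · -3.0440e-04 = -29.22 MPa.

-29.2 MPa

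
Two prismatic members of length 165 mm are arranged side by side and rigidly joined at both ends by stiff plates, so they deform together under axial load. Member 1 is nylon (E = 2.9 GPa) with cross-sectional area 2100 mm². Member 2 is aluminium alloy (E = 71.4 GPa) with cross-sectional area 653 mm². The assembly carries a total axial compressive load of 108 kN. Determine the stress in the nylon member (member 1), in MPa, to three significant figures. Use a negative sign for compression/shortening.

Equal strain + equilibrium ⇒ each member carries load in proportion to AE: A₁E₁ = 6090000 N, A₂E₂ = 46620000 N, ΣAE = 52710000 N.
σ₁ = P·E₁/ΣAE = -108000·2900/52710000 = -5.941 MPa.

-5.94 MPa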